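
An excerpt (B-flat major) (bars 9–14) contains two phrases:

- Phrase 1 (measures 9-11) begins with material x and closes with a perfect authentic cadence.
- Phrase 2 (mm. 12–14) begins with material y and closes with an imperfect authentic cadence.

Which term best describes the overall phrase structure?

The second phrase closes with an imperfect authentic cadence, which is not stronger than the first phrase's perfect authentic cadence; without a weak→strong cadential pair there is no antecedent–consequent relationship, so this is a phrase group rather than a period.

phrase group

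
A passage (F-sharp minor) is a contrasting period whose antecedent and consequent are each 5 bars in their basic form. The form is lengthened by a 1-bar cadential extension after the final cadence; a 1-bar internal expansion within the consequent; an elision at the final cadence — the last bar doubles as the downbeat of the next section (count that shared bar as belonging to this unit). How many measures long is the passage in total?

12 measures

Basic contrasting period: 5 + 5 = 10 bars.
10 (basic form) + 1 (cadential extension) + 1 (internal expansion) = 12.
The elision shares a bar with the next section but does not change this unit's count.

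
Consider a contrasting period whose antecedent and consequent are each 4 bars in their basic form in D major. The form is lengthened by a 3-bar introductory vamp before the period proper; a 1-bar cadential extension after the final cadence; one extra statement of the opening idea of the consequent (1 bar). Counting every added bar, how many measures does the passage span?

13 measures

Basic contrasting period: 4 + 4 = 8 bars.
8 (basic form) + 3 (introduction) + 1 (cadential extension) + 1 (extra statement) = 13.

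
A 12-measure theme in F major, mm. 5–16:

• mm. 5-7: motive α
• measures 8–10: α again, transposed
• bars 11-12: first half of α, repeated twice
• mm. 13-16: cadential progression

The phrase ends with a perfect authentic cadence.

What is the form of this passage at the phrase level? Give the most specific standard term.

sentence

Basic idea (mm. 5–7) + its repetition (mm. 8–10) form the presentation; fragmentation and cadence (bars 11-16) form the continuation — the 12-bar whole is a sentence.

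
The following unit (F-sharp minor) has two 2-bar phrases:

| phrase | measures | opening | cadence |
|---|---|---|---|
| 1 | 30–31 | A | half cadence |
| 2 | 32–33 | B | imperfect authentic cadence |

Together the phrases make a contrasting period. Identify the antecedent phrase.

The phrase ending with the weaker cadence (half cadence) is the antecedent; the one ending more conclusively (imperfect authentic cadence) is the consequent. The antecedent is phrase 1.

phrase 1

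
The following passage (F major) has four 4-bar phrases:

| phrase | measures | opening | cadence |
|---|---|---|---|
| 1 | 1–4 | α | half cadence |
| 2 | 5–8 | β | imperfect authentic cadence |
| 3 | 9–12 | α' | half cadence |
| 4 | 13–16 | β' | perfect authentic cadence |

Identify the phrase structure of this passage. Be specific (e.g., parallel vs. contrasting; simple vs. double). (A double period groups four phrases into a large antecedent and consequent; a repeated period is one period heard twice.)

Four phrases in two halves: the first half (measures 1-8) ends with an imperfect authentic cadence, the second (mm. 9-16) with a perfect authentic cadence — a large antecedent–consequent pair, i.e. a double period.
Phrase 3 begins with the same material as phrase 1, making it parallel.

parallel double period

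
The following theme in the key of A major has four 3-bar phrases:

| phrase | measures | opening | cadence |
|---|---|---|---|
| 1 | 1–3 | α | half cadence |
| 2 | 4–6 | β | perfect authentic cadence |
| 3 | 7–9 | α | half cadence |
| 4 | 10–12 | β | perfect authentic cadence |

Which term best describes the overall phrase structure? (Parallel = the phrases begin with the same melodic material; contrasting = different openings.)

repeated period

The cadence pattern HC–PAC–HC–PAC is weak–strong twice, and phrases 3–4 restate phrases 1–2: a period heard twice, not a double period (which would end weakly at phrase 2).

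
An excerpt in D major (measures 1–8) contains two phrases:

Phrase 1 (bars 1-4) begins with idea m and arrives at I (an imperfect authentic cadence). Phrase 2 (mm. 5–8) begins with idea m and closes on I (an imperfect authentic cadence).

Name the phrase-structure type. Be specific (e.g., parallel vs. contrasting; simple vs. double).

Both phrases have the same opening (m) and the same cadence (imperfect authentic cadence): the second is a restatement, not a consequent, so this is a repeated phrase rather than a period.

repeated phrase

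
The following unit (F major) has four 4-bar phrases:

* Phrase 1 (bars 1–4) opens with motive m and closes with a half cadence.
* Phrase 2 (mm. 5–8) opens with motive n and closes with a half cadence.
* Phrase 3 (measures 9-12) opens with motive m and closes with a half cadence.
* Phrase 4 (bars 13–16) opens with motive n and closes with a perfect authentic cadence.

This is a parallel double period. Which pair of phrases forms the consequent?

In a double period the first pair of phrases (ending half cadence) is the large antecedent and the second pair (ending perfect authentic cadence) is the large consequent; the consequent is phrases 3 and 4.

phrases 3 and 4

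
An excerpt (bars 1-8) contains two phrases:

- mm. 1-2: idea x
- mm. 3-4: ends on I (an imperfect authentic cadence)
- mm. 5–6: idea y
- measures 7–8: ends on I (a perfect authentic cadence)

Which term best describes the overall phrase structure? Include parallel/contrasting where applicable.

contrasting period

Phrase 1 ends with an imperfect authentic cadence (weaker) and phrase 2 with a perfect authentic cadence (stronger): antecedent + consequent = a period.
The two phrases open with different material (x / y), so the period is contrasting.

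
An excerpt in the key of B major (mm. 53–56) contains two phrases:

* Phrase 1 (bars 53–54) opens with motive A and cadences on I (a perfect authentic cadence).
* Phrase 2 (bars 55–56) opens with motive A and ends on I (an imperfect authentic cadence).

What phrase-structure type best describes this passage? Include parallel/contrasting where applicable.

phrase group

The second phrase closes with an imperfect authentic cadence, which is not stronger than the first phrase's perfect authentic cadence; without a weak→strong cadential pair there is no antecedent–consequent relationship, so this is a phrase group rather than a period.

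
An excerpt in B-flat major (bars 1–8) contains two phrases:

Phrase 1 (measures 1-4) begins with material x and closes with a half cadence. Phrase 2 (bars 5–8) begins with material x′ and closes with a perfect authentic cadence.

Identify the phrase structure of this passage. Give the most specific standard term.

parallel period

Phrase 1 ends with a half cadence (weaker) and phrase 2 with a perfect authentic cadence (stronger): antecedent + consequent = a period.
The two phrases open with the same material (x / x′), so the period is parallel.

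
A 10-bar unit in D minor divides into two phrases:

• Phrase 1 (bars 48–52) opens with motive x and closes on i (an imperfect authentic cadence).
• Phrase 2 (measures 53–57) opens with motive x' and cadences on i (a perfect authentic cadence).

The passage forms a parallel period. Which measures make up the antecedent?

The phrase ending with the weaker cadence (imperfect authentic cadence) is the antecedent; the one ending more conclusively (perfect authentic cadence) is the consequent. The antecedent is measures 48–52.

measures 48–52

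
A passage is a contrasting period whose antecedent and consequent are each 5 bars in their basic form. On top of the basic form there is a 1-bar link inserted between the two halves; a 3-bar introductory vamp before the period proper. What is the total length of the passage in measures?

Basic contrasting period: 5 + 5 = 10 bars.
10 (basic form) + 1 (link) + 3 (introduction) = 14.

14 measures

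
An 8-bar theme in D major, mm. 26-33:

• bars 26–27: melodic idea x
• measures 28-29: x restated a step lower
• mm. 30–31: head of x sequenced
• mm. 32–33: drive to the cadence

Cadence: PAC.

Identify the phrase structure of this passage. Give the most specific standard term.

sentence

Basic idea (mm. 26-27) + its repetition (bars 28–29) form the presentation; fragmentation and cadence (measures 30–33) form the continuation — the 8-bar whole is a sentence.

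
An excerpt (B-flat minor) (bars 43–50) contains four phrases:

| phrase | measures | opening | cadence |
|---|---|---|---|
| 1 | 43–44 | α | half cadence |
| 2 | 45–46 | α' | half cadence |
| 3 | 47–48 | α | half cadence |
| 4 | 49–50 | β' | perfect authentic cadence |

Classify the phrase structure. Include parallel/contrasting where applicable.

parallel double period

Four phrases in two halves: the first half (mm. 43–46) ends with a half cadence, the second (bars 47-50) with a perfect authentic cadence — a large antecedent–consequent pair, i.e. a double period.
Phrase 3 begins with the same material as phrase 1, making it parallel.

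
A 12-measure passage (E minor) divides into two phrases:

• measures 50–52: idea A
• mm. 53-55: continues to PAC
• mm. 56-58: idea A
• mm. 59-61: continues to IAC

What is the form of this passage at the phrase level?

The second phrase closes with an imperfect authentic cadence, which is not stronger than the first phrase's perfect authentic cadence; without a weak→strong cadential pair there is no antecedent–consequent relationship, so this is a phrase group rather than a period.

phrase group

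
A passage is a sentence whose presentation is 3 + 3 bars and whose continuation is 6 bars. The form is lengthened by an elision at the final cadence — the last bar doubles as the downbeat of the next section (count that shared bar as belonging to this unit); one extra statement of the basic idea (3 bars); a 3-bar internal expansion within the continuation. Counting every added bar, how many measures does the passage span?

Basic sentence: 3 + 3 + 6 = 12 bars.
12 (basic form) + 3 (extra statement) + 3 (internal expansion) = 18.
The elision shares a bar with the next section but does not change this unit's count.

18 measures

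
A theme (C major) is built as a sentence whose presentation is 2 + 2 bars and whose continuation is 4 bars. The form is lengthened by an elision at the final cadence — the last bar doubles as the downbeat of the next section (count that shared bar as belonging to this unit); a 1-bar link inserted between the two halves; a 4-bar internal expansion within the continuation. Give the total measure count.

Basic sentence: 2 + 2 + 4 = 8 bars.
8 (basic form) + 1 (link) + 4 (internal expansion) = 13.
The elision shares a bar with the next section but does not change this unit's count.

13 measures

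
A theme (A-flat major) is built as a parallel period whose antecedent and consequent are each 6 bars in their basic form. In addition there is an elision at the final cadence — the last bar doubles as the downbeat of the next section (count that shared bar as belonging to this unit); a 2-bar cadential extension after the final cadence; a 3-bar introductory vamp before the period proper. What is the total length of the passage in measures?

17 measures

Basic parallel period: 6 + 6 = 12 bars.
12 (basic form) + 2 (cadential extension) + 3 (introduction) = 17.
The elision shares a bar with the next section but does not change this unit's count.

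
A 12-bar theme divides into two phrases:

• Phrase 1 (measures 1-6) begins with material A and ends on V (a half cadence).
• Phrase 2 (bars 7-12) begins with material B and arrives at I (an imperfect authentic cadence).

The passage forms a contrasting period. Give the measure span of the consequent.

The antecedent is the phrase ending with the weaker cadence (half cadence, phrase 1) and the consequent the one ending more conclusively (imperfect authentic cadence, phrase 2); the consequent is mm. 7–12.

measures 7–12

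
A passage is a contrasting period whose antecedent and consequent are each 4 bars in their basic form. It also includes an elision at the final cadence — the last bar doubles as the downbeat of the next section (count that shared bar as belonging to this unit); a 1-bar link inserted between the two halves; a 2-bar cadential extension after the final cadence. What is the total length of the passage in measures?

Basic contrasting period: 4 + 4 = 8 bars.
8 (basic form) + 1 (link) + 2 (cadential extension) = 11.
The elision shares a bar with the next section but does not change this unit's count.

11 measures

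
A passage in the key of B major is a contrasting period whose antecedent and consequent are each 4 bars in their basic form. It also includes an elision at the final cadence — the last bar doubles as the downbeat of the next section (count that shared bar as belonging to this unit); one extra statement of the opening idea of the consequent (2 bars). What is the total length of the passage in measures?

10 measures

Basic contrasting period: 4 + 4 = 8 bars.
8 (basic form) + 2 (extra statement) = 10.
The elision shares a bar with the next section but does not change this unit's count.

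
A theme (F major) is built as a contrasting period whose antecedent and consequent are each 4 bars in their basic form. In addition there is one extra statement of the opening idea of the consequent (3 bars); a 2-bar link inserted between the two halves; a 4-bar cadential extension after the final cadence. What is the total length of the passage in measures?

Basic contrasting period: 4 + 4 = 8 bars.
8 (basic form) + 3 (extra statement) + 2 (link) + 4 (cadential extension) = 17.

17 measures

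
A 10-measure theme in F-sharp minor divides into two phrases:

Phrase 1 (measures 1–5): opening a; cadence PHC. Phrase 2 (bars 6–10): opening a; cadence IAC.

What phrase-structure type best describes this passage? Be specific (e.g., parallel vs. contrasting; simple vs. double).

Phrase 1 ends with a Phrygian half cadence (weaker) and phrase 2 with an imperfect authentic cadence (stronger): antecedent + consequent = a period.
The two phrases open with the same material (a / a), so the period is parallel.

parallel period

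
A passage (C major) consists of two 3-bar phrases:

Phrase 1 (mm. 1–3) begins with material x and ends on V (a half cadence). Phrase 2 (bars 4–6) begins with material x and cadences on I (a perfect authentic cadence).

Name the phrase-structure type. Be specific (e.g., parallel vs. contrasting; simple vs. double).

Phrase 1 ends with a half cadence (weaker) and phrase 2 with a perfect authentic cadence (stronger): antecedent + consequent = a period.
The two phrases open with the same material (x / x), so the period is parallel.

parallel period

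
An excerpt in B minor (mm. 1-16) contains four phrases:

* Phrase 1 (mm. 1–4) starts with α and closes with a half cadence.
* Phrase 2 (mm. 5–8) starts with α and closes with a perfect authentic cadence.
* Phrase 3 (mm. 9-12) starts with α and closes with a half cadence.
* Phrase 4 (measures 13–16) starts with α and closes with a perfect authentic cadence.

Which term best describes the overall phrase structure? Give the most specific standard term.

The cadence pattern HC–PAC–HC–PAC is weak–strong twice, and phrases 3–4 restate phrases 1–2: a period heard twice, not a double period (which would end weakly at phrase 2).

repeated period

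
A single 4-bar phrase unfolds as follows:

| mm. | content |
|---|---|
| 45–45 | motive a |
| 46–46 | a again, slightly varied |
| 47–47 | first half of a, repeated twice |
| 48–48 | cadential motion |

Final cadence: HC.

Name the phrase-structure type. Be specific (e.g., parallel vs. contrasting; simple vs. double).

sentence

Basic idea (m. 45) + its repetition (m. 46) form the presentation; fragmentation and cadence (mm. 47–48) form the continuation — the 4-bar whole is a sentence.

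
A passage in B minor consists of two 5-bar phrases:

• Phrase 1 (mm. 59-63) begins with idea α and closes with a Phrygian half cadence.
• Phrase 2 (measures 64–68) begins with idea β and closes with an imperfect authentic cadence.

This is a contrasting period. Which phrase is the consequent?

The phrase ending with the weaker cadence (Phrygian half cadence) is the antecedent; the one ending more conclusively (imperfect authentic cadence) is the consequent. The consequent is phrase 2.

phrase 2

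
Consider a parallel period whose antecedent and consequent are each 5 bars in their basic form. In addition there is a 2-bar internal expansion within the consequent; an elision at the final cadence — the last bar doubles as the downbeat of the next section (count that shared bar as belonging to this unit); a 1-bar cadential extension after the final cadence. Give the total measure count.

13 measures

Basic parallel period: 5 + 5 = 10 bars.
10 (basic form) + 2 (internal expansion) + 1 (cadential extension) = 13.
The elision shares a bar with the next section but does not change this unit's count.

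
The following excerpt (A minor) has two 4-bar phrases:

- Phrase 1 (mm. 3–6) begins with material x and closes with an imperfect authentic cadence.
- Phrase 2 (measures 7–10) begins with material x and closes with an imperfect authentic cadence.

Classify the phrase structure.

repeated phrase

Both phrases have the same opening (x) and the same cadence (imperfect authentic cadence): the second is a restatement, not a consequent, so this is a repeated phrase rather than a period.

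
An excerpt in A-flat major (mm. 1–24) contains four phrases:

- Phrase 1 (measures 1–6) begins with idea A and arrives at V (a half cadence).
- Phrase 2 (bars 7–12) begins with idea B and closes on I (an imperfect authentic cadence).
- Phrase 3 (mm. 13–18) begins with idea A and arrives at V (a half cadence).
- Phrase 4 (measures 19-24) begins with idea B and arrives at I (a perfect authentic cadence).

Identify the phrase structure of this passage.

Four phrases in two halves: the first half (bars 1-12) ends with an imperfect authentic cadence, the second (mm. 13-24) with a perfect authentic cadence — a large antecedent–consequent pair, i.e. a double period.
Phrase 3 begins with the same material as phrase 1, making it parallel.

parallel double period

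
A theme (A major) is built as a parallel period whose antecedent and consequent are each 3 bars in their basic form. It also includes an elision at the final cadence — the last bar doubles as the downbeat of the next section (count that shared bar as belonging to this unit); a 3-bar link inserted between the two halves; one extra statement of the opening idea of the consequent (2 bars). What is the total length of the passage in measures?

Basic parallel period: 3 + 3 = 6 bars.
6 (basic form) + 3 (link) + 2 (extra statement) = 11.
The elision shares a bar with the next section but does not change this unit's count.

11 measures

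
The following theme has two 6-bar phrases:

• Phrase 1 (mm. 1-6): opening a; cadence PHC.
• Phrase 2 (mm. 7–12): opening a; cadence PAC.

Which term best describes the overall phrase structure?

Phrase 1 ends with a Phrygian half cadence (weaker) and phrase 2 with a perfect authentic cadence (stronger): antecedent + consequent = a period.
The two phrases open with the same material (a / a), so the period is parallel.

parallel period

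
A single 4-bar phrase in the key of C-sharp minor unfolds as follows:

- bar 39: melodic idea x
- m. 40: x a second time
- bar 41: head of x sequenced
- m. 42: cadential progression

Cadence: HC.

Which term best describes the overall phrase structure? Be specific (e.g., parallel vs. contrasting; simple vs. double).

Basic idea (measure 39) + its repetition (bar 40) form the presentation; fragmentation and cadence (mm. 41–42) form the continuation — the 4-bar whole is a sentence.

sentence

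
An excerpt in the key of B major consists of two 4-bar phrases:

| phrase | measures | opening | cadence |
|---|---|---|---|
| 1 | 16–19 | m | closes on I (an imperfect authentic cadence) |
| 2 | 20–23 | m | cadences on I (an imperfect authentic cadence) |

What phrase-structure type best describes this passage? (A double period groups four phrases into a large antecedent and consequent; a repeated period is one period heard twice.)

repeated phrase

Both phrases have the same opening (m) and the same cadence (imperfect authentic cadence): the second is a restatement, not a consequent, so this is a repeated phrase rather than a period.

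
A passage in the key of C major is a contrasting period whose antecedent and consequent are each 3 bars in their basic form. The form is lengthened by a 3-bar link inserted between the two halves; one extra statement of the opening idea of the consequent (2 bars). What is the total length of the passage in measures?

11 measures

Basic contrasting period: 3 + 3 = 6 bars.
6 (basic form) + 3 (link) + 2 (extra statement) = 11.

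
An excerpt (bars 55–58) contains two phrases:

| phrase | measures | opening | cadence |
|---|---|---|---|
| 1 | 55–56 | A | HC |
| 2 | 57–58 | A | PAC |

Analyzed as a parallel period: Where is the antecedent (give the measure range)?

measures 55–56

The antecedent is the phrase ending with the weaker cadence (half cadence, phrase 1) and the consequent the one ending more conclusively (perfect authentic cadence, phrase 2); the antecedent is mm. 55-56.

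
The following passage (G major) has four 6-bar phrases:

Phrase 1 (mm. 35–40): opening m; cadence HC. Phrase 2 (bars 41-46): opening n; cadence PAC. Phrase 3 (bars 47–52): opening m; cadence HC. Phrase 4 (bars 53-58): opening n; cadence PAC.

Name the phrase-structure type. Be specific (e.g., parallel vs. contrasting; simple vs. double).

repeated period

The cadence pattern HC–PAC–HC–PAC is weak–strong twice, and phrases 3–4 restate phrases 1–2: a period heard twice, not a double period (which would end weakly at phrase 2).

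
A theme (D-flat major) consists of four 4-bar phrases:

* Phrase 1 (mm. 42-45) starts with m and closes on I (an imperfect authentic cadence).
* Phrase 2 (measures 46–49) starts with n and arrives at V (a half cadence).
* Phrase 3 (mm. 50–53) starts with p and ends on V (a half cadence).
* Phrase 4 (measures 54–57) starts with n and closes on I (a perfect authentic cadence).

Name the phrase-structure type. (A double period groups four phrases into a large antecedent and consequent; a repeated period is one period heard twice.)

contrasting double period

Four phrases in two halves: the first half (mm. 42–49) ends with a half cadence, the second (mm. 50–57) with a perfect authentic cadence — a large antecedent–consequent pair, i.e. a double period.
Phrase 3 begins with different material from phrase 1, making it contrasting.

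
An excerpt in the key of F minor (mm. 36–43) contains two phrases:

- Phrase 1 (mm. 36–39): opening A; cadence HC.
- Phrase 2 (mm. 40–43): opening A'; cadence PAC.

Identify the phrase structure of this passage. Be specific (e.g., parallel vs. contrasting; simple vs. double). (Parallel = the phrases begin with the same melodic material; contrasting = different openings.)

Phrase 1 ends with a half cadence (weaker) and phrase 2 with a perfect authentic cadence (stronger): antecedent + consequent = a period.
The two phrases open with the same material (A / A'), so the period is parallel.

parallel period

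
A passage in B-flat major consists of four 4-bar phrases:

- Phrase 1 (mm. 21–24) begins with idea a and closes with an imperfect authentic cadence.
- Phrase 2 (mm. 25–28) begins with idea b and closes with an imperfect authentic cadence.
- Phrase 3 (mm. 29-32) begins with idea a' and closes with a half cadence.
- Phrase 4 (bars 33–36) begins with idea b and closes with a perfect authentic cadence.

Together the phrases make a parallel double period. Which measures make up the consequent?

measures 29–36

In a double period the first pair of phrases (ending imperfect authentic cadence) is the large antecedent and the second pair (ending perfect authentic cadence) is the large consequent; the consequent is measures 29–36.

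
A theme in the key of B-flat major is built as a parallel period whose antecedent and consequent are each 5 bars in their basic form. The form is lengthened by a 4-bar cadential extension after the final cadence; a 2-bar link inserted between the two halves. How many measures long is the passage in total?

Basic parallel period: 5 + 5 = 10 bars.
10 (basic form) + 4 (cadential extension) + 2 (link) = 16.

16 measures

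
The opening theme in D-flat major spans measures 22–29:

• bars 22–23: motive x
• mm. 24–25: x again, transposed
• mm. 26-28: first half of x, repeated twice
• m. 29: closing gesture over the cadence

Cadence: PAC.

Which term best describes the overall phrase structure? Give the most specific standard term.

Basic idea (mm. 22-23) + its repetition (bars 24–25) form the presentation; fragmentation and cadence (mm. 26–29) form the continuation — the 8-bar whole is a sentence.

sentence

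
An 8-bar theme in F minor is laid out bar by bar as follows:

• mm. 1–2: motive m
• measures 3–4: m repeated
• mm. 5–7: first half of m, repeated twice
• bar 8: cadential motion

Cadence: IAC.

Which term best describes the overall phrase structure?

Basic idea (mm. 1–2) + its repetition (measures 3–4) form the presentation; fragmentation and cadence (measures 5–8) form the continuation — the 8-bar whole is a sentence.

sentence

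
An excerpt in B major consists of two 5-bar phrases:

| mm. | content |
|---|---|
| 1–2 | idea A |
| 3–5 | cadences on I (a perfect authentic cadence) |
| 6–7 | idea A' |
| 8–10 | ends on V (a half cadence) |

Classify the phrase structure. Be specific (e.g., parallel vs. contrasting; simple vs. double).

The second phrase closes with a half cadence, which is not stronger than the first phrase's perfect authentic cadence; without a weak→strong cadential pair there is no antecedent–consequent relationship, so this is a phrase group rather than a period.

phrase group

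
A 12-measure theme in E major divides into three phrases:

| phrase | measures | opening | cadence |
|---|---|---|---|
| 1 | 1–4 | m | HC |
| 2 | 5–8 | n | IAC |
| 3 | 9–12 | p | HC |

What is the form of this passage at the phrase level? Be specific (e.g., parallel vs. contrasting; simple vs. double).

The final phrase closes with a half cadence, which is not stronger than the preceding imperfect authentic cadence; the 3 phrases lack an overall antecedent–consequent design and so form a phrase group.

phrase group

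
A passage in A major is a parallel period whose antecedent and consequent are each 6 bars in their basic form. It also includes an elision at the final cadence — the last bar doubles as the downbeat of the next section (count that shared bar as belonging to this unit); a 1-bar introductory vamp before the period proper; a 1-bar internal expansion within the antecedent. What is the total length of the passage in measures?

Basic parallel period: 6 + 6 = 12 bars.
12 (basic form) + 1 (introduction) + 1 (internal expansion) = 14.
The elision shares a bar with the next section but does not change this unit's count.

14 measures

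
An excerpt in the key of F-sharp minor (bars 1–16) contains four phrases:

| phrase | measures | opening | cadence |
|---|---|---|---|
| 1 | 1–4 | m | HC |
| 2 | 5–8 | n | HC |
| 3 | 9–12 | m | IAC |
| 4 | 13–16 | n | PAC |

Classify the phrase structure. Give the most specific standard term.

Four phrases in two halves: the first half (measures 1–8) ends with a half cadence, the second (measures 9–16) with a perfect authentic cadence — a large antecedent–consequent pair, i.e. a double period.
Phrase 3 begins with the same material as phrase 1, making it parallel.

parallel double period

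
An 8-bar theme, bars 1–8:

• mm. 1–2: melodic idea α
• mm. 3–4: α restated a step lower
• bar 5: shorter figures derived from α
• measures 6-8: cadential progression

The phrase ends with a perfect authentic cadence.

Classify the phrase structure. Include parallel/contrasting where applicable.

sentence

Basic idea (mm. 1–2) + its repetition (mm. 3-4) form the presentation; fragmentation and cadence (measures 5–8) form the continuation — the 8-bar whole is a sentence.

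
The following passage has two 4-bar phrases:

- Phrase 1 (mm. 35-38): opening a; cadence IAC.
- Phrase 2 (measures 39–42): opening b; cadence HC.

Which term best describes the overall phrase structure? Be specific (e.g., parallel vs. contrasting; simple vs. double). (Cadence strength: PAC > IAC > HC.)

The second phrase closes with a half cadence, which is not stronger than the first phrase's imperfect authentic cadence; without a weak→strong cadential pair there is no antecedent–consequent relationship, so this is a phrase group rather than a period.

phrase group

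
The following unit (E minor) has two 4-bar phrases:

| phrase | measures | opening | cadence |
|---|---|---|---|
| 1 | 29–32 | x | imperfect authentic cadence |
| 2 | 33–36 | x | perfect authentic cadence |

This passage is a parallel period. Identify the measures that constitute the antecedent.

measures 29–32

The antecedent is the phrase ending with the weaker cadence (imperfect authentic cadence, phrase 1) and the consequent the one ending more conclusively (perfect authentic cadence, phrase 2); the antecedent is mm. 29–32.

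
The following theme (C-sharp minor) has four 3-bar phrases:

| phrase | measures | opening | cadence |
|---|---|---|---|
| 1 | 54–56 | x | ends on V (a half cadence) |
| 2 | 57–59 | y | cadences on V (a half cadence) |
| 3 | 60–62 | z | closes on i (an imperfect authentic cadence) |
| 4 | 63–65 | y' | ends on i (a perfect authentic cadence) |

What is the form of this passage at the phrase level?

Four phrases in two halves: the first half (mm. 54–59) ends with a half cadence, the second (mm. 60-65) with a perfect authentic cadence — a large antecedent–consequent pair, i.e. a double period.
Phrase 3 begins with different material from phrase 1, making it contrasting.

contrasting double period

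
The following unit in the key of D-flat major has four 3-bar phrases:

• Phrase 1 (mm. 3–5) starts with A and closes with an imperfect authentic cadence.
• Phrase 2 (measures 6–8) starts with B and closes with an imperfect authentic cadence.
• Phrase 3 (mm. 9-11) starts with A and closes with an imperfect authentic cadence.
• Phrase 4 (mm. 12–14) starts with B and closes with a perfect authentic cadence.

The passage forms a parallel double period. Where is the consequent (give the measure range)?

In a double period the four phrases pair into a large antecedent (phrases 1–2, ending imperfect authentic cadence) and a large consequent (phrases 3–4, ending perfect authentic cadence). The consequent spans measures 9–14.

measures 9–14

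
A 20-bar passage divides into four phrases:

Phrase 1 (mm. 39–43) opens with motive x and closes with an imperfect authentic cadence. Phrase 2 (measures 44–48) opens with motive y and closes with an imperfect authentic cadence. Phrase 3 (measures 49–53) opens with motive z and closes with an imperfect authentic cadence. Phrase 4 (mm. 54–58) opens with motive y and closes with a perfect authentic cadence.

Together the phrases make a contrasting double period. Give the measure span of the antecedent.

In a double period the first pair of phrases (ending imperfect authentic cadence) is the large antecedent and the second pair (ending perfect authentic cadence) is the large consequent; the antecedent is measures 39–48.

measures 39–48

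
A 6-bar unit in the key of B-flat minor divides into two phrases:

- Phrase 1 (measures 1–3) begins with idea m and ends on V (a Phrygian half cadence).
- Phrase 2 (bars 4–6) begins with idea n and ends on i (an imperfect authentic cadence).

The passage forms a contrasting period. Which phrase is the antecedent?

The phrase ending with the weaker cadence (Phrygian half cadence) is the antecedent; the one ending more conclusively (imperfect authentic cadence) is the consequent. The antecedent is phrase 1.

phrase 1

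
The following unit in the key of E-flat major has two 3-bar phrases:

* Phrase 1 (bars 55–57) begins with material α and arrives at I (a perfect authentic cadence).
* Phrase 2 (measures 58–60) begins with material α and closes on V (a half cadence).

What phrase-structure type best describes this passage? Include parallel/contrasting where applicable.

phrase group

The second phrase closes with a half cadence, which is not stronger than the first phrase's perfect authentic cadence; without a weak→strong cadential pair there is no antecedent–consequent relationship, so this is a phrase group rather than a period.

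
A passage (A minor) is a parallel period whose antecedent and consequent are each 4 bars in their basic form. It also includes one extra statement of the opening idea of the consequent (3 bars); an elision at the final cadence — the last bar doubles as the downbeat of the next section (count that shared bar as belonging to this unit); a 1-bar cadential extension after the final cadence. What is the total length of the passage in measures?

12 measures

Basic parallel period: 4 + 4 = 8 bars.
8 (basic form) + 3 (extra statement) + 1 (cadential extension) = 12.
The elision shares a bar with the next section but does not change this unit's count.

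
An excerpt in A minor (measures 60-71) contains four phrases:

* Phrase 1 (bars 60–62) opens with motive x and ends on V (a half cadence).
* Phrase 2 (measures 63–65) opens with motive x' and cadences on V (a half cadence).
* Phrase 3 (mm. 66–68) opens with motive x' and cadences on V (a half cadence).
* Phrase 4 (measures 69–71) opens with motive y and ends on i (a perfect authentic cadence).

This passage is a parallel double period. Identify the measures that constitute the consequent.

In a double period the four phrases pair into a large antecedent (phrases 1–2, ending half cadence) and a large consequent (phrases 3–4, ending perfect authentic cadence). The consequent spans measures 66–71.

measures 66–71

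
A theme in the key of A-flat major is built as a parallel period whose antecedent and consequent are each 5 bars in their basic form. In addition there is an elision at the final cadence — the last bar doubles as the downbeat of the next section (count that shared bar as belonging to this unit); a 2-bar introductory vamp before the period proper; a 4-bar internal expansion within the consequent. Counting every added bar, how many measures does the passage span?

Basic parallel period: 5 + 5 = 10 bars.
10 (basic form) + 2 (introduction) + 4 (internal expansion) = 16.
The elision shares a bar with the next section but does not change this unit's count.

16 measures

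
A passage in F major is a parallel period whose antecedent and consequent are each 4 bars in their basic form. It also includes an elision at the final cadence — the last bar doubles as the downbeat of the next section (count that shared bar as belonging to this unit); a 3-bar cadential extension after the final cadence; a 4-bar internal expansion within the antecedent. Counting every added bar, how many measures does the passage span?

Basic parallel period: 4 + 4 = 8 bars.
8 (basic form) + 3 (cadential extension) + 4 (internal expansion) = 15.
The elision shares a bar with the next section but does not change this unit's count.

15 measures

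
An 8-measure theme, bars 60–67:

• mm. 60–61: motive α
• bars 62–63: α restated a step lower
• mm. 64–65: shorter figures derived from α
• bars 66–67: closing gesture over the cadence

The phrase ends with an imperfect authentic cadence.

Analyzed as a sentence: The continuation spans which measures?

measures 64–67

After the presentation (mm. 60–63), the continuation covers the fragmentation through the cadence: measures 64-67.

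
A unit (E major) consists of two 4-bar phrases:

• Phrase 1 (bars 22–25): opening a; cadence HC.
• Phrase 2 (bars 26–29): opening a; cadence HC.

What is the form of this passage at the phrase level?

repeated phrase

Both phrases have the same opening (a) and the same cadence (half cadence): the second is a restatement, not a consequent, so this is a repeated phrase rather than a period.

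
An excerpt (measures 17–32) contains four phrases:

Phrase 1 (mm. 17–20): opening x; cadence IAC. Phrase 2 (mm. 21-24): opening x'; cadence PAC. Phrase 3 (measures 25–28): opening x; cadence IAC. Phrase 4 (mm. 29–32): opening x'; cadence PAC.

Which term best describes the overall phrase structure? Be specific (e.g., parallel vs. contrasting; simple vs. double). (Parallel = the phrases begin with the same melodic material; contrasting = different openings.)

repeated period

The cadence pattern IAC–PAC–IAC–PAC is weak–strong twice, and phrases 3–4 restate phrases 1–2: a period heard twice, not a double period (which would end weakly at phrase 2).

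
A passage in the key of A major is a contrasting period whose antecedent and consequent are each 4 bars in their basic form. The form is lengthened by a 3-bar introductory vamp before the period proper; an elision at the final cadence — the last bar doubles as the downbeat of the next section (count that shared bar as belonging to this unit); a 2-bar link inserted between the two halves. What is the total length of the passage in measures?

13 measures

Basic contrasting period: 4 + 4 = 8 bars.
8 (basic form) + 3 (introduction) + 2 (link) = 13.
The elision shares a bar with the next section but does not change this unit's count.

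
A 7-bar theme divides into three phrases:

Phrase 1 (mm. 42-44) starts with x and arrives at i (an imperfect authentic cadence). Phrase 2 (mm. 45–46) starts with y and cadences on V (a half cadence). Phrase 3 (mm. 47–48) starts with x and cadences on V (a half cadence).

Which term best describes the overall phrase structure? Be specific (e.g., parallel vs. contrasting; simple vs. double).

phrase group

The final phrase closes with a half cadence, which is not stronger than the preceding half cadence; the 3 phrases lack an overall antecedent–consequent design and so form a phrase group.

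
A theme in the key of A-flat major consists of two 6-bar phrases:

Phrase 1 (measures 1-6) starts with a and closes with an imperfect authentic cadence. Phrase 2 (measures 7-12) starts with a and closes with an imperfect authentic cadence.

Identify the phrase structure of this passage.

Both phrases have the same opening (a) and the same cadence (imperfect authentic cadence): the second is a restatement, not a consequent, so this is a repeated phrase rather than a period.

repeated phrase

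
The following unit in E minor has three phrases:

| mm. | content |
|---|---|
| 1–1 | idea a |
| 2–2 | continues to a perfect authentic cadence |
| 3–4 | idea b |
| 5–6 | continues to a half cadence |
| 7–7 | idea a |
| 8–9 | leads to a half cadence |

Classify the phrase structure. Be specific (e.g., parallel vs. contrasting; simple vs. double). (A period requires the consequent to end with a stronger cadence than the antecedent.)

phrase group

The final phrase closes with a half cadence, which is not stronger than the preceding half cadence; the 3 phrases lack an overall antecedent–consequent design and so form a phrase group.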